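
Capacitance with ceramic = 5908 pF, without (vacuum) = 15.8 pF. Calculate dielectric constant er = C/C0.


er = 5908 / 15.8 = 373.92

373.92


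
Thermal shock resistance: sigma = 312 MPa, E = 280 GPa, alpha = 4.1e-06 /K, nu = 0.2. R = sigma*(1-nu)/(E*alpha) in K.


R = 312*(1-0.2)/(280*1000*4.1e-06) = 217 K

217


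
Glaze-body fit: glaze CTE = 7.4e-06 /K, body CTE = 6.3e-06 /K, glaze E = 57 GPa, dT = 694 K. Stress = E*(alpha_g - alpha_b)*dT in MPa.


Stress = 57*1000*(7.4e-06 - 6.3e-06)*694 = 43.5 MPa

43.5


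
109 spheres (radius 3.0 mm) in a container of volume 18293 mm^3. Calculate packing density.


V_sphere = 4/3*pi*3.0^3 = 113.0973 mm^3
Total V = 109*113.0973 = 12327.6057 mm^3
PD = 12327.6057 / 18293 = 0.674

0.674


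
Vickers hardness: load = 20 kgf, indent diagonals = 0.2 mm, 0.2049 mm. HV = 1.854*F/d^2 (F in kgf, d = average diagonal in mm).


d_avg = (0.2+0.2049)/2 = 0.20245 mm
HV = 1.854*20/0.20245^2 = 905

905


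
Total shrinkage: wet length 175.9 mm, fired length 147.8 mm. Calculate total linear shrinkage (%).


TS = (175.9 - 147.8) / 175.9 * 100 = 15.97%

15.97


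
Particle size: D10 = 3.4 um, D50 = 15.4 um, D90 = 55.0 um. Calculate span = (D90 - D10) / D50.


Span = (55.0 - 3.4) / 15.4 = 51.6 / 15.4 = 3.351

3.351


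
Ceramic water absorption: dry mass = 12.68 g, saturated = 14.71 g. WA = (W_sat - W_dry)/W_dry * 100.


WA = (14.71 - 12.68) / 12.68 * 100 = 16.01%

16.01


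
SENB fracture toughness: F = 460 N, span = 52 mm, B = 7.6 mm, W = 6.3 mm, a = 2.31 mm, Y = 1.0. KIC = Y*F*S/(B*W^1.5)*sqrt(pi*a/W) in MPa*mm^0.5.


KIC = 1.0*460*52/(7.6*6.3^1.5)*sqrt(pi*2.31/6.3) = 213.62

213.62


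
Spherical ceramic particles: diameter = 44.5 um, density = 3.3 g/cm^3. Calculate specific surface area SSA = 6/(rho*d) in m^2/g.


SSA = 6 / (3.3 * 44.5) = 0.041 m^2/g

0.041


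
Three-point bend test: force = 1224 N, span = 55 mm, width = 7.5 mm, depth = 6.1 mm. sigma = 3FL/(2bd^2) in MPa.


sigma = 3*1224*55/(2*7.5*6.1^2) = 361.8 MPa

361.8


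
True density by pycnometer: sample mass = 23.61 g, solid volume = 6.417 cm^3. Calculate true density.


TD = 23.61 / 6.417 = 3.679 g/cm^3

3.679


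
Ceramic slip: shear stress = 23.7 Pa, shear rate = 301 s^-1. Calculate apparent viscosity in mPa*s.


eta = tau/gamma * 1000 = 23.7/301 * 1000 = 78.7 mPa*s

78.7


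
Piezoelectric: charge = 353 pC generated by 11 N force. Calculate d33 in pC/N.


d33 = 353 / 11 = 32.1 pC/N

32.1


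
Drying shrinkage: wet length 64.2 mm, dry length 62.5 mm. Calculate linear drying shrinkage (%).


DS = (64.2 - 62.5) / 64.2 * 100 = 2.65%

2.65


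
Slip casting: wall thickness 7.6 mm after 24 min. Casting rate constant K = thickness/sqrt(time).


K = 7.6 / sqrt(24) = 7.6 / 4.899 = 1.551 mm/min^0.5

1.551


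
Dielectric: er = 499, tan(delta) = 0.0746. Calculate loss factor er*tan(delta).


Loss = 499 * 0.0746 = 37.225

37.225


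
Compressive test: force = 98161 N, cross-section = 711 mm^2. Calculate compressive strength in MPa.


CS = 98161 / 711 = 138.1 MPa

138.1


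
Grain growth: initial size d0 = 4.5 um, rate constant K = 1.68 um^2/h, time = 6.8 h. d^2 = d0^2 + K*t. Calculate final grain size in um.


d^2 = 4.5^2 + 1.68*6.8 = 31.674
d = sqrt(31.674) = 5.63 um

5.63


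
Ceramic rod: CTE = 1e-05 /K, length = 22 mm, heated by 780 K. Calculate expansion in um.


dL = 1e-05 * 22 * 780 * 1000 = 171.6 um

171.6


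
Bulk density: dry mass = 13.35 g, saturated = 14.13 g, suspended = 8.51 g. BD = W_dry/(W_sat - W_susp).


BD = 13.35 / (14.13 - 8.51) = 13.35 / 5.62 = 2.375 g/cm^3

2.375


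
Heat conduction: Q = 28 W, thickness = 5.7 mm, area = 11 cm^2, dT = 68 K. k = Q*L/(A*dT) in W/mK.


k = 28*5.7/1000/(11/10000*68) = 2.13 W/mK

2.13


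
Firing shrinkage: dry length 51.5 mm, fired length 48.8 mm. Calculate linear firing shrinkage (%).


FS = (51.5 - 48.8) / 51.5 * 100 = 5.24%

5.24


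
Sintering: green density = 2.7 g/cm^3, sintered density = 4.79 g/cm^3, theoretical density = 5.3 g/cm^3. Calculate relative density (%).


Relative = 4.79 / 5.3 * 100 = 90.4%

90.4


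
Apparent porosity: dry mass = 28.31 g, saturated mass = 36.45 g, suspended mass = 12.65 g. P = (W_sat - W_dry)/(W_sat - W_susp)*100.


P = (36.45 - 28.31) / (36.45 - 12.65) * 100 = 8.14 / 23.8 * 100 = 34.2%

34.2


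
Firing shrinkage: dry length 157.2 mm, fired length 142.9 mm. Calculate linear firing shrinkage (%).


FS = (157.2 - 142.9) / 157.2 * 100 = 9.1%

9.1


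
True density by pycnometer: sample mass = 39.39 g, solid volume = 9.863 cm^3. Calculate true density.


TD = 39.39 / 9.863 = 3.994 g/cm^3

3.994


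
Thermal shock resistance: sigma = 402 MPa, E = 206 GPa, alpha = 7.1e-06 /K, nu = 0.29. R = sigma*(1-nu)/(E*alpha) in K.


R = 402*(1-0.29)/(206*1000*7.1e-06) = 195 K

195


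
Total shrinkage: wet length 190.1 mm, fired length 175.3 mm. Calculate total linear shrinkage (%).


TS = (190.1 - 175.3) / 190.1 * 100 = 7.79%

7.79


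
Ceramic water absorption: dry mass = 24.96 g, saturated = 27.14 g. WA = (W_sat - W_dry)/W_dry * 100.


WA = (27.14 - 24.96) / 24.96 * 100 = 8.73%

8.73


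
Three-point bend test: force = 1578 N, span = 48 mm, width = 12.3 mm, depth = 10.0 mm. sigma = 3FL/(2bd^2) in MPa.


sigma = 3*1578*48/(2*12.3*10.0^2) = 92.4 MPa

92.4


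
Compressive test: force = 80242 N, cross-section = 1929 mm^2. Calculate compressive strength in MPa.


CS = 80242 / 1929 = 41.6 MPa

41.6


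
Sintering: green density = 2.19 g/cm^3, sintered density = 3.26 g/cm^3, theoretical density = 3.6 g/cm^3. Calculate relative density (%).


Relative = 3.26 / 3.6 * 100 = 90.6%

90.6


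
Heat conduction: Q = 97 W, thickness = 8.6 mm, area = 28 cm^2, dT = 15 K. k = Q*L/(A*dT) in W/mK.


k = 97*8.6/1000/(28/10000*15) = 19.86 W/mK

19.86


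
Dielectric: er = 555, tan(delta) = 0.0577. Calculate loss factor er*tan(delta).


Loss = 555 * 0.0577 = 32.024

32.024


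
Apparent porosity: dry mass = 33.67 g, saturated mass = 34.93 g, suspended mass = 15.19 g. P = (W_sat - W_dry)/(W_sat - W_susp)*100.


P = (34.93 - 33.67) / (34.93 - 15.19) * 100 = 1.26 / 19.74 * 100 = 6.4%

6.4


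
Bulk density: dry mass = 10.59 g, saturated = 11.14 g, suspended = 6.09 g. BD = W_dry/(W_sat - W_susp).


BD = 10.59 / (11.14 - 6.09) = 10.59 / 5.05 = 2.097 g/cm^3

2.097


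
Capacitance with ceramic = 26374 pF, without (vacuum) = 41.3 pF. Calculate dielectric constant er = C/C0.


er = 26374 / 41.3 = 638.6

638.6


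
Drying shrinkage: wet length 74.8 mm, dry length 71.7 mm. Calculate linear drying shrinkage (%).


DS = (74.8 - 71.7) / 74.8 * 100 = 4.14%

4.14


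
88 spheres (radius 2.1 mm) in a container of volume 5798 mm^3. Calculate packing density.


V_sphere = 4/3*pi*2.1^3 = 38.7924 mm^3
Total V = 88*38.7924 = 3413.7312 mm^3
PD = 3413.7312 / 5798 = 0.589

0.589


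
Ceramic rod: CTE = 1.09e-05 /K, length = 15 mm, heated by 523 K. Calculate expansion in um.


dL = 1.09e-05 * 15 * 523 * 1000 = 85.511 um

85.511


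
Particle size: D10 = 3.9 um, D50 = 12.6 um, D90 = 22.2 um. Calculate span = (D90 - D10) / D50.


Span = (22.2 - 3.9) / 12.6 = 18.3 / 12.6 = 1.452

1.452


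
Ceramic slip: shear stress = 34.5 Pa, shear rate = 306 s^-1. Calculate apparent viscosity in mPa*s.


eta = tau/gamma * 1000 = 34.5/306 * 1000 = 112.7 mPa*s

112.7


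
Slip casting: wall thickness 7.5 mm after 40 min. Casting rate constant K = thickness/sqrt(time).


K = 7.5 / sqrt(40) = 7.5 / 6.3246 = 1.186 mm/min^0.5

1.186


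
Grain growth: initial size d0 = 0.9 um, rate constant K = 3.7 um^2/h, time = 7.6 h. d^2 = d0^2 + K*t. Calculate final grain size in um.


d^2 = 0.9^2 + 3.7*7.6 = 28.93
d = sqrt(28.93) = 5.38 um

5.38


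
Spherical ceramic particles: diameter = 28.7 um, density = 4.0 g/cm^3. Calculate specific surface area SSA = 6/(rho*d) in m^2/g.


SSA = 6 / (4.0 * 28.7) = 0.052 m^2/g

0.052


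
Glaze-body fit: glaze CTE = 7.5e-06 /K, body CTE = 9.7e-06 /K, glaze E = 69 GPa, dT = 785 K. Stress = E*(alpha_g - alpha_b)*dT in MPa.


Stress = 69*1000*(7.5e-06 - 9.7e-06)*785 = -119.2 MPa

-119.2


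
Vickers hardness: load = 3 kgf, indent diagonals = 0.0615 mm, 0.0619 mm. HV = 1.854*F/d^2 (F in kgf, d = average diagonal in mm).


d_avg = (0.0615+0.0619)/2 = 0.0617 mm
HV = 1.854*3/0.0617^2 = 1461

1461


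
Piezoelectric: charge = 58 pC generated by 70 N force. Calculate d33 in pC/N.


d33 = 58 / 70 = 0.8 pC/N

0.8


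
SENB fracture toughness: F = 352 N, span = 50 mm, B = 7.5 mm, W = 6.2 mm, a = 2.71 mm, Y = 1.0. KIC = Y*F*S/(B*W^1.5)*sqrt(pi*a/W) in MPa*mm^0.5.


KIC = 1.0*352*50/(7.5*6.2^1.5)*sqrt(pi*2.71/6.2) = 178.13

178.13


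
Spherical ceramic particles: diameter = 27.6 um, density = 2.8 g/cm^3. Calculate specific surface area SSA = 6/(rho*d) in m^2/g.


SSA = 6 / (2.8 * 27.6) = 0.078 m^2/g

0.078


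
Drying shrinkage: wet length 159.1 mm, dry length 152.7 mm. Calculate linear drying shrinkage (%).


DS = (159.1 - 152.7) / 159.1 * 100 = 4.02%

4.02


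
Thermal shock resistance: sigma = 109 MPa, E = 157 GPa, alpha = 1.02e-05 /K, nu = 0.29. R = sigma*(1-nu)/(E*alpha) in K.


R = 109*(1-0.29)/(157*1000*1.02e-05) = 48 K

48


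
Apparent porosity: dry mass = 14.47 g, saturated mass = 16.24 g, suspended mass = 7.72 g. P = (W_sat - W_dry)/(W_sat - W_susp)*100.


P = (16.24 - 14.47) / (16.24 - 7.72) * 100 = 1.77 / 8.52 * 100 = 20.8%

20.8


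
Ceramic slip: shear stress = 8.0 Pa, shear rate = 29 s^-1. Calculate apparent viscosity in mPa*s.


eta = tau/gamma * 1000 = 8.0/29 * 1000 = 275.9 mPa*s

275.9


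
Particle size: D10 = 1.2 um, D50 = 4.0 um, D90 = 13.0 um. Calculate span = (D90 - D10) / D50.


Span = (13.0 - 1.2) / 4.0 = 11.8 / 4.0 = 2.95

2.95


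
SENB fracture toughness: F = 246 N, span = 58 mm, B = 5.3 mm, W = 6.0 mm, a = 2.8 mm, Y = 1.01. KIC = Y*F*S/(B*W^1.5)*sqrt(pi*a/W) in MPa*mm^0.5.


KIC = 1.01*246*58/(5.3*6.0^1.5)*sqrt(pi*2.8/6.0) = 224.01

224.01


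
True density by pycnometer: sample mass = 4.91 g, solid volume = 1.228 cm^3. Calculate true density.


TD = 4.91 / 1.228 = 3.998 g/cm^3

3.998


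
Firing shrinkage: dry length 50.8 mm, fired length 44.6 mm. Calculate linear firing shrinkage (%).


FS = (50.8 - 44.6) / 50.8 * 100 = 12.2%

12.2


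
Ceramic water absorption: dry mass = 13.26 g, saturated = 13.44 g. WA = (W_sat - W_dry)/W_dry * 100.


WA = (13.44 - 13.26) / 13.26 * 100 = 1.36%

1.36


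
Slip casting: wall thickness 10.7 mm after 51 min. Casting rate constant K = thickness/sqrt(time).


K = 10.7 / sqrt(51) = 10.7 / 7.1414 = 1.498 mm/min^0.5

1.498


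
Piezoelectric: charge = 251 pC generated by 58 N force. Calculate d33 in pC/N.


d33 = 251 / 58 = 4.3 pC/N

4.3


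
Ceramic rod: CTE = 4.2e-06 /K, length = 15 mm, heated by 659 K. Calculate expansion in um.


dL = 4.2e-06 * 15 * 659 * 1000 = 41.517 um

41.517


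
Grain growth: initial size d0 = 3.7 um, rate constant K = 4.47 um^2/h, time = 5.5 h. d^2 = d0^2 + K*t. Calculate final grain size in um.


d^2 = 3.7^2 + 4.47*5.5 = 38.275
d = sqrt(38.275) = 6.19 um

6.19


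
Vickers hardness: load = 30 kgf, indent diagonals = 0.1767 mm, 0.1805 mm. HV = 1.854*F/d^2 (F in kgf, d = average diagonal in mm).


d_avg = (0.1767+0.1805)/2 = 0.1786 mm
HV = 1.854*30/0.1786^2 = 1744

1744


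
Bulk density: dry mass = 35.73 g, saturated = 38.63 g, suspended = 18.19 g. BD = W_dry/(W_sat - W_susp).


BD = 35.73 / (38.63 - 18.19) = 35.73 / 20.44 = 1.748 g/cm^3

1.748


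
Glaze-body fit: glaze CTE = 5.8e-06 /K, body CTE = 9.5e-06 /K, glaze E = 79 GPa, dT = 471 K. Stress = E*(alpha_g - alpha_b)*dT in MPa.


Stress = 79*1000*(5.8e-06 - 9.5e-06)*471 = -137.7 MPa

-137.7


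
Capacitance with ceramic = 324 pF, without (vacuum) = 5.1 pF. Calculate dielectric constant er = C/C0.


er = 324 / 5.1 = 63.53

63.53


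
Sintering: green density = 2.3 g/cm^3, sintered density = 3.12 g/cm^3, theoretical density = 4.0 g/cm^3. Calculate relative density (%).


Relative = 3.12 / 4.0 * 100 = 78.0%

78.0


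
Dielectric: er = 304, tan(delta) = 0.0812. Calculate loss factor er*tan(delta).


Loss = 304 * 0.0812 = 24.685

24.685


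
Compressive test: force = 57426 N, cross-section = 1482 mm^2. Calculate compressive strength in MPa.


CS = 57426 / 1482 = 38.7 MPa

38.7


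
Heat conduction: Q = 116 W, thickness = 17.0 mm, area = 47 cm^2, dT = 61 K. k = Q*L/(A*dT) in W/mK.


k = 116*17.0/1000/(47/10000*61) = 6.88 W/mK

6.88


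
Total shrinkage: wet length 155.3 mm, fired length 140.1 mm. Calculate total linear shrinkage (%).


TS = (155.3 - 140.1) / 155.3 * 100 = 9.79%

9.79


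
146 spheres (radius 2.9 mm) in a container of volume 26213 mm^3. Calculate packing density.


V_sphere = 4/3*pi*2.9^3 = 102.1604 mm^3
Total V = 146*102.1604 = 14915.4184 mm^3
PD = 14915.4184 / 26213 = 0.569

0.569


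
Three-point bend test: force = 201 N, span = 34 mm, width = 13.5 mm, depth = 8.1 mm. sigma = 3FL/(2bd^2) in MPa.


sigma = 3*201*34/(2*13.5*8.1^2) = 11.6 MPa

11.6


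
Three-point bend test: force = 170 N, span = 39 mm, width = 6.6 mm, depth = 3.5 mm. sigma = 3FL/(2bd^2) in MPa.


sigma = 3*170*39/(2*6.6*3.5^2) = 123.0 MPa

123.0


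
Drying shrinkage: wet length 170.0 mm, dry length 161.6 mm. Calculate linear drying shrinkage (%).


DS = (170.0 - 161.6) / 170.0 * 100 = 4.94%

4.94


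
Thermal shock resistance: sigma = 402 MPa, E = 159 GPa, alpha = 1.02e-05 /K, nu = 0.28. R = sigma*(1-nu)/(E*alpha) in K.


R = 402*(1-0.28)/(159*1000*1.02e-05) = 178 K

178


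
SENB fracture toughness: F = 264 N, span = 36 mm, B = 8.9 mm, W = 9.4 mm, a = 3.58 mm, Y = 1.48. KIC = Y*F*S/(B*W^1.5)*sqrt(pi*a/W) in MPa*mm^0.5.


KIC = 1.48*264*36/(8.9*9.4^1.5)*sqrt(pi*3.58/9.4) = 59.98

59.98


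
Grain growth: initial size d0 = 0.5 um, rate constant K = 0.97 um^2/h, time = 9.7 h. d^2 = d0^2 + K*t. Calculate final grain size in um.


d^2 = 0.5^2 + 0.97*9.7 = 9.659
d = sqrt(9.659) = 3.11 um

3.11


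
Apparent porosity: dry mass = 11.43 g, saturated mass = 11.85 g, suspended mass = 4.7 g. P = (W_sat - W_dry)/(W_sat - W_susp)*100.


P = (11.85 - 11.43) / (11.85 - 4.7) * 100 = 0.42 / 7.15 * 100 = 5.9%

5.9


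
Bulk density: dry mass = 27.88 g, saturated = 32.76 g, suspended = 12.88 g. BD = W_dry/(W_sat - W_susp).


BD = 27.88 / (32.76 - 12.88) = 27.88 / 19.88 = 1.402 g/cm^3

1.402


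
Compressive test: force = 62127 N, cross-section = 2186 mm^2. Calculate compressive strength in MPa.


CS = 62127 / 2186 = 28.4 MPa

28.4


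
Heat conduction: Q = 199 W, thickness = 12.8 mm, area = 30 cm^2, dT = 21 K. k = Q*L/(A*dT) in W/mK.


k = 199*12.8/1000/(30/10000*21) = 40.43 W/mK

40.43


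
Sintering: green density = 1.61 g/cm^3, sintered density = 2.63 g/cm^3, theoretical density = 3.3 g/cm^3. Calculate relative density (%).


Relative = 2.63 / 3.3 * 100 = 79.7%

79.7


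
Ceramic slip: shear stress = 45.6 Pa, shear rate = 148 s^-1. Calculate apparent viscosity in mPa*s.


eta = tau/gamma * 1000 = 45.6/148 * 1000 = 308.1 mPa*s

308.1


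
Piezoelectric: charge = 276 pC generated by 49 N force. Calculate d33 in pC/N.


d33 = 276 / 49 = 5.6 pC/N

5.6


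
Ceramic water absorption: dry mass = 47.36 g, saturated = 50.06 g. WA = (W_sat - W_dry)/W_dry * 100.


WA = (50.06 - 47.36) / 47.36 * 100 = 5.7%

5.7


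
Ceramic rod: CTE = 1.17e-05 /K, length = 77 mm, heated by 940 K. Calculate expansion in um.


dL = 1.17e-05 * 77 * 940 * 1000 = 846.846 um

846.846


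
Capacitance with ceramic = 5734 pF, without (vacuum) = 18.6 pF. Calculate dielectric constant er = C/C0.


er = 5734 / 18.6 = 308.28

308.28


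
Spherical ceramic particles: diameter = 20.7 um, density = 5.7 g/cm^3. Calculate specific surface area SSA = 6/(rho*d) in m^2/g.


SSA = 6 / (5.7 * 20.7) = 0.051 m^2/g

0.051


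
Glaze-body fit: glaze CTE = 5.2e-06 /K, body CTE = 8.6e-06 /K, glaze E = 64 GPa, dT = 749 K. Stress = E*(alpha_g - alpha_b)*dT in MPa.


Stress = 64*1000*(5.2e-06 - 8.6e-06)*749 = -163.0 MPa

-163.0


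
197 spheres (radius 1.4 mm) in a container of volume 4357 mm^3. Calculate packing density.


V_sphere = 4/3*pi*1.4^3 = 11.494 mm^3
Total V = 197*11.494 = 2264.318 mm^3
PD = 2264.318 / 4357 = 0.52

0.52


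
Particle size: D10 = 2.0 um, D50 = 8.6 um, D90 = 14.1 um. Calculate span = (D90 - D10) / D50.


Span = (14.1 - 2.0) / 8.6 = 12.1 / 8.6 = 1.407

1.407


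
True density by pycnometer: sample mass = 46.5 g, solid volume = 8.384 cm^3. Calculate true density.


TD = 46.5 / 8.384 = 5.546 g/cm^3

5.546


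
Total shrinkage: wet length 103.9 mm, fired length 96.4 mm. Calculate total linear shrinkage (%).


TS = (103.9 - 96.4) / 103.9 * 100 = 7.22%

7.22


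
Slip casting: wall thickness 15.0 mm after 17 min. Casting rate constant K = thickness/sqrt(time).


K = 15.0 / sqrt(17) = 15.0 / 4.1231 = 3.638 mm/min^0.5

3.638


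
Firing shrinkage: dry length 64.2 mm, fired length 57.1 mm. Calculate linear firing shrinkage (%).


FS = (64.2 - 57.1) / 64.2 * 100 = 11.06%

11.06


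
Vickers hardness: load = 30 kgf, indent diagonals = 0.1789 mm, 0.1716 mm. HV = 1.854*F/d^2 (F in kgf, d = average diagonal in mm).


d_avg = (0.1789+0.1716)/2 = 0.17525 mm
HV = 1.854*30/0.17525^2 = 1811

1811


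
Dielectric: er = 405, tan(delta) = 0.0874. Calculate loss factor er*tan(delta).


Loss = 405 * 0.0874 = 35.397

35.397


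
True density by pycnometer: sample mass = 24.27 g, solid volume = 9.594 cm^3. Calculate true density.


TD = 24.27 / 9.594 = 2.53 g/cm^3

2.53


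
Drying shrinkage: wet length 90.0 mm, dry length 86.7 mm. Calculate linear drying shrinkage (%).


DS = (90.0 - 86.7) / 90.0 * 100 = 3.67%

3.67


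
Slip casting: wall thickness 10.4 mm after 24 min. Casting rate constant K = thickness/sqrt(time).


K = 10.4 / sqrt(24) = 10.4 / 4.899 = 2.123 mm/min^0.5

2.123


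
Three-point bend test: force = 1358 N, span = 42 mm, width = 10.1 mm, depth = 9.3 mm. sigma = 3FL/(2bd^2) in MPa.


sigma = 3*1358*42/(2*10.1*9.3^2) = 97.9 MPa

97.9


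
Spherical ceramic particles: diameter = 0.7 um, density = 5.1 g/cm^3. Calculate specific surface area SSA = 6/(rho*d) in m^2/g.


SSA = 6 / (5.1 * 0.7) = 1.681 m^2/g

1.681


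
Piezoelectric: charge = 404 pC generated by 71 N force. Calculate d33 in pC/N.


d33 = 404 / 71 = 5.7 pC/N

5.7


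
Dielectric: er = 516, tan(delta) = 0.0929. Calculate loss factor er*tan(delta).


Loss = 516 * 0.0929 = 47.936

47.936


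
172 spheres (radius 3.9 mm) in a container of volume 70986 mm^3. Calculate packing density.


V_sphere = 4/3*pi*3.9^3 = 248.4748 mm^3
Total V = 172*248.4748 = 42737.6656 mm^3
PD = 42737.6656 / 70986 = 0.602

0.602


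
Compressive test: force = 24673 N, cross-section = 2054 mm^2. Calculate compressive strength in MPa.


CS = 24673 / 2054 = 12.0 MPa

12.0


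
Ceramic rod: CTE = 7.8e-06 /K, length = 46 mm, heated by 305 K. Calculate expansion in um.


dL = 7.8e-06 * 46 * 305 * 1000 = 109.434 um

109.434


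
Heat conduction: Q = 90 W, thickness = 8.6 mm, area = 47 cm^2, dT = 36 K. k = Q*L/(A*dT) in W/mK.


k = 90*8.6/1000/(47/10000*36) = 4.57 W/mK

4.57


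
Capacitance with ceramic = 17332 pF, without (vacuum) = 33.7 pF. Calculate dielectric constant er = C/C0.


er = 17332 / 33.7 = 514.3

514.3


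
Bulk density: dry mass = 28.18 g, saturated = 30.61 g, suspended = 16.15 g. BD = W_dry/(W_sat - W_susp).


BD = 28.18 / (30.61 - 16.15) = 28.18 / 14.46 = 1.949 g/cm^3

1.949


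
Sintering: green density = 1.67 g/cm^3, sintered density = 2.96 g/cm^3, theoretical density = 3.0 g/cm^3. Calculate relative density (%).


Relative = 2.96 / 3.0 * 100 = 98.7%

98.7


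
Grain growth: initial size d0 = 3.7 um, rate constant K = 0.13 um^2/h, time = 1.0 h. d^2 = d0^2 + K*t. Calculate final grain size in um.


d^2 = 3.7^2 + 0.13*1.0 = 13.82
d = sqrt(13.82) = 3.72 um

3.72


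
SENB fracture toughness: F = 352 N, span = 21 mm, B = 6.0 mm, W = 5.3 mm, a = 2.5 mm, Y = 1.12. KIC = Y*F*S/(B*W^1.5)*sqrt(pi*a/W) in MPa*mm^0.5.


KIC = 1.12*352*21/(6.0*5.3^1.5)*sqrt(pi*2.5/5.3) = 137.66

137.66


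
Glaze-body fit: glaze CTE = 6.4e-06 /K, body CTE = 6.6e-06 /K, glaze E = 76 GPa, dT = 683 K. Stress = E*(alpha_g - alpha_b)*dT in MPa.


Stress = 76*1000*(6.4e-06 - 6.6e-06)*683 = -10.4 MPa

-10.4


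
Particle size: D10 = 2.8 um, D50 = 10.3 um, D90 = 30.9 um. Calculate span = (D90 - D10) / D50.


Span = (30.9 - 2.8) / 10.3 = 28.1 / 10.3 = 2.728

2.728


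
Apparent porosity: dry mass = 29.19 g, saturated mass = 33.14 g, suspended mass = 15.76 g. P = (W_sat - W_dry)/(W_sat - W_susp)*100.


P = (33.14 - 29.19) / (33.14 - 15.76) * 100 = 3.95 / 17.38 * 100 = 22.7%

22.7


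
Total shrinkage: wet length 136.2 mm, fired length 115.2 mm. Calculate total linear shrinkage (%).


TS = (136.2 - 115.2) / 136.2 * 100 = 15.42%

15.42


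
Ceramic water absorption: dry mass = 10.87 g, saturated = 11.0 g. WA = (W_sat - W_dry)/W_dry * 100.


WA = (11.0 - 10.87) / 10.87 * 100 = 1.2%

1.2


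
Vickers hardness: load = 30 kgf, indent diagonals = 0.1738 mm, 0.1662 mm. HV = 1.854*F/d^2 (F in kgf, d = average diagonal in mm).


d_avg = (0.1738+0.1662)/2 = 0.17 mm
HV = 1.854*30/0.17^2 = 1925

1925


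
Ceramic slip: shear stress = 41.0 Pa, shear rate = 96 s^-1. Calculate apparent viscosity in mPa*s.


eta = tau/gamma * 1000 = 41.0/96 * 1000 = 427.1 mPa*s

427.1


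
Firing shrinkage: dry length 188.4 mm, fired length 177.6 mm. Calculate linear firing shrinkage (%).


FS = (188.4 - 177.6) / 188.4 * 100 = 5.73%

5.73


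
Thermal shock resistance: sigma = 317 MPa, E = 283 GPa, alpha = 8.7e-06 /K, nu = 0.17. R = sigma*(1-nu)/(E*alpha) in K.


R = 317*(1-0.17)/(283*1000*8.7e-06) = 107 K

107


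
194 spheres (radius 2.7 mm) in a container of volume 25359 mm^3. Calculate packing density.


V_sphere = 4/3*pi*2.7^3 = 82.448 mm^3
Total V = 194*82.448 = 15994.912 mm^3
PD = 15994.912 / 25359 = 0.631

0.631


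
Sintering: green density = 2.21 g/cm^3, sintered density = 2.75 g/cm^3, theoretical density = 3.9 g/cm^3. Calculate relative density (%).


Relative = 2.75 / 3.9 * 100 = 70.5%

70.5


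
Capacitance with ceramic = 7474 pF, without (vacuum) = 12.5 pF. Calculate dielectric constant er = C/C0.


er = 7474 / 12.5 = 597.92

597.92


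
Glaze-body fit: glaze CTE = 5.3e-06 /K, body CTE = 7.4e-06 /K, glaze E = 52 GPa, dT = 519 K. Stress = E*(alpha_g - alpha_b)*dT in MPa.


Stress = 52*1000*(5.3e-06 - 7.4e-06)*519 = -56.7 MPa

-56.7


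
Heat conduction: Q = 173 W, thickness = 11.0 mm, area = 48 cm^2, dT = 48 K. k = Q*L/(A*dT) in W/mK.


k = 173*11.0/1000/(48/10000*48) = 8.26 W/mK

8.26


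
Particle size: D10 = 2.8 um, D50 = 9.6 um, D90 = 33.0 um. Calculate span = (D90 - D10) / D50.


Span = (33.0 - 2.8) / 9.6 = 30.2 / 9.6 = 3.146

3.146


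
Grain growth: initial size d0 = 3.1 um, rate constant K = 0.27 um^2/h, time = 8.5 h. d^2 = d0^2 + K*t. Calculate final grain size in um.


d^2 = 3.1^2 + 0.27*8.5 = 11.905
d = sqrt(11.905) = 3.45 um

3.45


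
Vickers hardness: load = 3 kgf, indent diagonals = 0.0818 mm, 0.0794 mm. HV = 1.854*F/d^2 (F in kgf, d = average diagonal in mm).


d_avg = (0.0818+0.0794)/2 = 0.0806 mm
HV = 1.854*3/0.0806^2 = 856

856


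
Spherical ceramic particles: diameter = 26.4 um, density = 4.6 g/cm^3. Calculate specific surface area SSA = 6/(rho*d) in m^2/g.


SSA = 6 / (4.6 * 26.4) = 0.049 m^2/g

0.049


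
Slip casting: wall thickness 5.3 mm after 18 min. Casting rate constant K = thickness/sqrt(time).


K = 5.3 / sqrt(18) = 5.3 / 4.2426 = 1.249 mm/min^0.5

1.249


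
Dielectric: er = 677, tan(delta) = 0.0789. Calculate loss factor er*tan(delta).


Loss = 677 * 0.0789 = 53.415

53.415


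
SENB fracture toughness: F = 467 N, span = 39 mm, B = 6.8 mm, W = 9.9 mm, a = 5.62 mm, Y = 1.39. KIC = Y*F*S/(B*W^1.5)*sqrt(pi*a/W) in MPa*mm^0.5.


KIC = 1.39*467*39/(6.8*9.9^1.5)*sqrt(pi*5.62/9.9) = 159.61

159.61


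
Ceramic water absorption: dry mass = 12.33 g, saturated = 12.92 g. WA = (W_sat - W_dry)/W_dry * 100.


WA = (12.92 - 12.33) / 12.33 * 100 = 4.79%

4.79


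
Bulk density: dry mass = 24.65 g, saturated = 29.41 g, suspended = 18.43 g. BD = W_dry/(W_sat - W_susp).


BD = 24.65 / (29.41 - 18.43) = 24.65 / 10.98 = 2.245 g/cm^3

2.245


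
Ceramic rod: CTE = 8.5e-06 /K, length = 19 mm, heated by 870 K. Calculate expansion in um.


dL = 8.5e-06 * 19 * 870 * 1000 = 140.505 um

140.505


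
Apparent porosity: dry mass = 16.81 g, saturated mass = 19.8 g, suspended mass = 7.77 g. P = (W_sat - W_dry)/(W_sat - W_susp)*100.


P = (19.8 - 16.81) / (19.8 - 7.77) * 100 = 2.99 / 12.03 * 100 = 24.9%

24.9


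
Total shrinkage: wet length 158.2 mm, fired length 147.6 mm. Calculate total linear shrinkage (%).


TS = (158.2 - 147.6) / 158.2 * 100 = 6.7%

6.7


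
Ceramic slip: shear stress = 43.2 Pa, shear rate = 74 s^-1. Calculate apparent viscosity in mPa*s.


eta = tau/gamma * 1000 = 43.2/74 * 1000 = 583.8 mPa*s

583.8


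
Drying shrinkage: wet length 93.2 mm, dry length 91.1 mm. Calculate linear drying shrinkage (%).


DS = (93.2 - 91.1) / 93.2 * 100 = 2.25%

2.25


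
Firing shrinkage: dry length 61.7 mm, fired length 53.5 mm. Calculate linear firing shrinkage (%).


FS = (61.7 - 53.5) / 61.7 * 100 = 13.29%

13.29


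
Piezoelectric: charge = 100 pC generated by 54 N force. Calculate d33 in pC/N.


d33 = 100 / 54 = 1.9 pC/N

1.9


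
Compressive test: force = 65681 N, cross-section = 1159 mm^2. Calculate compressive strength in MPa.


CS = 65681 / 1159 = 56.7 MPa

56.7


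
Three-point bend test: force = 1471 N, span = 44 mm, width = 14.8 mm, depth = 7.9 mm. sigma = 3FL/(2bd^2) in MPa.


sigma = 3*1471*44/(2*14.8*7.9^2) = 105.1 MPa

105.1


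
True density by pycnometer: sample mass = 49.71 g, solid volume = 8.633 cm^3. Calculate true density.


TD = 49.71 / 8.633 = 5.758 g/cm^3

5.758


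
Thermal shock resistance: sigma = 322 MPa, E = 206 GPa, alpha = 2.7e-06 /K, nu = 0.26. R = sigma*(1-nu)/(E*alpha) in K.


R = 322*(1-0.26)/(206*1000*2.7e-06) = 428 K

428


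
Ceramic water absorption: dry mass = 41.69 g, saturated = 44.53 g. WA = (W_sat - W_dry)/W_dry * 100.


WA = (44.53 - 41.69) / 41.69 * 100 = 6.81%

6.81


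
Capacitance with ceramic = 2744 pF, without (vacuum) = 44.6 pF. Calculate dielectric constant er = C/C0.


er = 2744 / 44.6 = 61.52

61.52


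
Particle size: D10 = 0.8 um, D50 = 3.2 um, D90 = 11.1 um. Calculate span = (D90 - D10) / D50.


Span = (11.1 - 0.8) / 3.2 = 10.3 / 3.2 = 3.219

3.219


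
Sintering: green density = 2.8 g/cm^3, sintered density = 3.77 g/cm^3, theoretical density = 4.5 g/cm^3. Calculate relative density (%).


Relative = 3.77 / 4.5 * 100 = 83.8%

83.8


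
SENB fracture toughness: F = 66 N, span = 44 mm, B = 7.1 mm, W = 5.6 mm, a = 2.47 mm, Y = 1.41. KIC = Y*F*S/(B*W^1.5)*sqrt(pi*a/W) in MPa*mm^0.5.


KIC = 1.41*66*44/(7.1*5.6^1.5)*sqrt(pi*2.47/5.6) = 51.23

51.23


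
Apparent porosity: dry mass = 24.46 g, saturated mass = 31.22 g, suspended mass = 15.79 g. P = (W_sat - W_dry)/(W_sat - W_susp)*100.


P = (31.22 - 24.46) / (31.22 - 15.79) * 100 = 6.76 / 15.43 * 100 = 43.8%

43.8


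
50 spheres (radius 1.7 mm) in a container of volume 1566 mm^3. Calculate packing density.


V_sphere = 4/3*pi*1.7^3 = 20.5795 mm^3
Total V = 50*20.5795 = 1028.975 mm^3
PD = 1028.975 / 1566 = 0.657

0.657


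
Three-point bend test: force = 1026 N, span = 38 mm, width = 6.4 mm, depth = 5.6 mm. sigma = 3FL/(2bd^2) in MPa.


sigma = 3*1026*38/(2*6.4*5.6^2) = 291.4 MPa

291.4


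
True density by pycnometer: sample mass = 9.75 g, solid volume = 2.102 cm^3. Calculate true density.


TD = 9.75 / 2.102 = 4.638 g/cm^3

4.638


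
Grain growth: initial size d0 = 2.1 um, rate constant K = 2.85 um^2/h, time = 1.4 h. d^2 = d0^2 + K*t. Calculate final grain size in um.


d^2 = 2.1^2 + 2.85*1.4 = 8.4
d = sqrt(8.4) = 2.9 um

2.9


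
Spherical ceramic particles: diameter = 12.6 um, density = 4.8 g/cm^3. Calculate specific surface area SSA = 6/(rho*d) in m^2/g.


SSA = 6 / (4.8 * 12.6) = 0.099 m^2/g

0.099


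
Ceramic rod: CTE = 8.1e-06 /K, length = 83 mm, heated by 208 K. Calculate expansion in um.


dL = 8.1e-06 * 83 * 208 * 1000 = 139.838 um

139.838


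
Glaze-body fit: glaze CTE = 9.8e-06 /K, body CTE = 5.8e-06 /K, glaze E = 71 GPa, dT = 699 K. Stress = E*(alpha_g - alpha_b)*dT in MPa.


Stress = 71*1000*(9.8e-06 - 5.8e-06)*699 = 198.5 MPa

198.5


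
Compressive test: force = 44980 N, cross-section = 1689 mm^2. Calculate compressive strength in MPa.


CS = 44980 / 1689 = 26.6 MPa

26.6


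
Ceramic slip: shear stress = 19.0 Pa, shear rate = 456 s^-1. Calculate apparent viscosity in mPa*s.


eta = tau/gamma * 1000 = 19.0/456 * 1000 = 41.7 mPa*s

41.7


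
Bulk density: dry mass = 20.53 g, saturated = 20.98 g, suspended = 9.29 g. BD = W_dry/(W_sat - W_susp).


BD = 20.53 / (20.98 - 9.29) = 20.53 / 11.69 = 1.756 g/cm^3

1.756


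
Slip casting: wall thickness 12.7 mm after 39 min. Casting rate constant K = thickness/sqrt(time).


K = 12.7 / sqrt(39) = 12.7 / 6.245 = 2.034 mm/min^0.5

2.034


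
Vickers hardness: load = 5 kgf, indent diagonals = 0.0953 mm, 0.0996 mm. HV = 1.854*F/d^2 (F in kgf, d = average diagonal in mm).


d_avg = (0.0953+0.0996)/2 = 0.09745 mm
HV = 1.854*5/0.09745^2 = 976

976


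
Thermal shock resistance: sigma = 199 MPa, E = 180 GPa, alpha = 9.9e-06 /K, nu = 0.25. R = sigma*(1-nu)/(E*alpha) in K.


R = 199*(1-0.25)/(180*1000*9.9e-06) = 84 K

84


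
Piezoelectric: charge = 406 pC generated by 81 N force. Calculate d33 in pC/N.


d33 = 406 / 81 = 5.0 pC/N

5.0


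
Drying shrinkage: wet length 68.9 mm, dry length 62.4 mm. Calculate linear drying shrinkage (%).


DS = (68.9 - 62.4) / 68.9 * 100 = 9.43%

9.43


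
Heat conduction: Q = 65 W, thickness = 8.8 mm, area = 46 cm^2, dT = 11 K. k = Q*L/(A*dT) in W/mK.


k = 65*8.8/1000/(46/10000*11) = 11.3 W/mK

11.3


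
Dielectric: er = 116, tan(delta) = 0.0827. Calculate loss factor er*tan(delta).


Loss = 116 * 0.0827 = 9.593

9.593


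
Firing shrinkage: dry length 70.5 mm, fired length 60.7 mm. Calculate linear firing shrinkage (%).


FS = (70.5 - 60.7) / 70.5 * 100 = 13.9%

13.9


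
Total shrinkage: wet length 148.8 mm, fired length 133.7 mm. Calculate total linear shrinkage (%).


TS = (148.8 - 133.7) / 148.8 * 100 = 10.15%

10.15


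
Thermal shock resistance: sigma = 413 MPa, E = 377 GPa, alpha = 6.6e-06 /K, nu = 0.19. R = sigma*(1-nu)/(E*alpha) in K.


R = 413*(1-0.19)/(377*1000*6.6e-06) = 134 K

134


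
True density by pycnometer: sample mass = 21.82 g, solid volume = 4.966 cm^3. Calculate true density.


TD = 21.82 / 4.966 = 4.394 g/cm^3

4.394


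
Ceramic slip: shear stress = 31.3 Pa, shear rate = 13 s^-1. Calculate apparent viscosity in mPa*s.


eta = tau/gamma * 1000 = 31.3/13 * 1000 = 2407.7 mPa*s

2407.7


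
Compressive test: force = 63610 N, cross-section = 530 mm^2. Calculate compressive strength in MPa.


CS = 63610 / 530 = 120.0 MPa

120.0


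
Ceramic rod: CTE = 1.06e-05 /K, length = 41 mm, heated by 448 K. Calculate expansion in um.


dL = 1.06e-05 * 41 * 448 * 1000 = 194.701 um

194.701


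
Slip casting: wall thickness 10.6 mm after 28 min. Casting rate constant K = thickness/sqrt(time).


K = 10.6 / sqrt(28) = 10.6 / 5.2915 = 2.003 mm/min^0.5

2.003


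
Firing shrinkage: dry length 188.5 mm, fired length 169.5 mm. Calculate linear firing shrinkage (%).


FS = (188.5 - 169.5) / 188.5 * 100 = 10.08%

10.08


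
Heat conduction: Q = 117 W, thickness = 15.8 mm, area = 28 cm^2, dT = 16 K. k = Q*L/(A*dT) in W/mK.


k = 117*15.8/1000/(28/10000*16) = 41.26 W/mK

41.26


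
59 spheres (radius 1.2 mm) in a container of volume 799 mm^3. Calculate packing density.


V_sphere = 4/3*pi*1.2^3 = 7.2382 mm^3
Total V = 59*7.2382 = 427.0538 mm^3
PD = 427.0538 / 799 = 0.534

0.534


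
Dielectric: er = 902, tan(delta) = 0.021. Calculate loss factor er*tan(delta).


Loss = 902 * 0.021 = 18.942

18.942


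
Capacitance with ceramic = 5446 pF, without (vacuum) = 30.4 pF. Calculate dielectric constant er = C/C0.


er = 5446 / 30.4 = 179.14

179.14


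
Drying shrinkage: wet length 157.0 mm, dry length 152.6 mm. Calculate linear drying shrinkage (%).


DS = (157.0 - 152.6) / 157.0 * 100 = 2.8%

2.8


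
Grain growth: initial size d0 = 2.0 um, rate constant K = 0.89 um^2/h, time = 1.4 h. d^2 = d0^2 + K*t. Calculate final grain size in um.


d^2 = 2.0^2 + 0.89*1.4 = 5.246
d = sqrt(5.246) = 2.29 um

2.29


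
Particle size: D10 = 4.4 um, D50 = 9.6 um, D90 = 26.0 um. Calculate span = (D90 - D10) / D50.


Span = (26.0 - 4.4) / 9.6 = 21.6 / 9.6 = 2.25

2.25


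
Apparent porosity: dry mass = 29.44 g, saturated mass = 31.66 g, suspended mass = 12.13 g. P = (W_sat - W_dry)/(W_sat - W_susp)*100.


P = (31.66 - 29.44) / (31.66 - 12.13) * 100 = 2.22 / 19.53 * 100 = 11.4%

11.4


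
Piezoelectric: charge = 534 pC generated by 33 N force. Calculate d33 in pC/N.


d33 = 534 / 33 = 16.2 pC/N

16.2


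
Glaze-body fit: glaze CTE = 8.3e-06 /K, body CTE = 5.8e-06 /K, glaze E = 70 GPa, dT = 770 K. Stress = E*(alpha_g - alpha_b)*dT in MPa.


Stress = 70*1000*(8.3e-06 - 5.8e-06)*770 = 134.8 MPa

134.8


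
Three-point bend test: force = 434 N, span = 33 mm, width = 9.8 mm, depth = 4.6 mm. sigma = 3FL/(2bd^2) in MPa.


sigma = 3*434*33/(2*9.8*4.6^2) = 103.6 MPa

103.6


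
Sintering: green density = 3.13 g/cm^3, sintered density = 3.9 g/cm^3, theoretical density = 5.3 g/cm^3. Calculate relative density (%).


Relative = 3.9 / 5.3 * 100 = 73.6%

73.6


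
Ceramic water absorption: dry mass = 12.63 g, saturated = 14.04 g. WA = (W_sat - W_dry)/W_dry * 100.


WA = (14.04 - 12.63) / 12.63 * 100 = 11.16%

11.16


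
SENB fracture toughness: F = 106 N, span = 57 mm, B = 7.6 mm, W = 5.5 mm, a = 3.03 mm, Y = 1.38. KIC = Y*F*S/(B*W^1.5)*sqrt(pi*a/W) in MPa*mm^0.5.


KIC = 1.38*106*57/(7.6*5.5^1.5)*sqrt(pi*3.03/5.5) = 111.9

111.9


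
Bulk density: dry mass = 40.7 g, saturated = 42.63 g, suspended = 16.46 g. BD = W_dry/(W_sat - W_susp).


BD = 40.7 / (42.63 - 16.46) = 40.7 / 26.17 = 1.555 g/cm^3

1.555


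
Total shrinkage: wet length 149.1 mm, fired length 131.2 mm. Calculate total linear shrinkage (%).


TS = (149.1 - 131.2) / 149.1 * 100 = 12.01%

12.01


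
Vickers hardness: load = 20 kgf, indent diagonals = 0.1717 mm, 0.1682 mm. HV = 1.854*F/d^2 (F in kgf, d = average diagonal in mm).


d_avg = (0.1717+0.1682)/2 = 0.16995 mm
HV = 1.854*20/0.16995^2 = 1284

1284


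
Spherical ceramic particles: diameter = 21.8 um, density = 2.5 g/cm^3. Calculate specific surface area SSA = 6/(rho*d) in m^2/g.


SSA = 6 / (2.5 * 21.8) = 0.11 m^2/g

0.11


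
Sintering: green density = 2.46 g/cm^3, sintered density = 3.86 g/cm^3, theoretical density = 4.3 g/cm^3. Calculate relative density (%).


Relative = 3.86 / 4.3 * 100 = 89.8%

89.8


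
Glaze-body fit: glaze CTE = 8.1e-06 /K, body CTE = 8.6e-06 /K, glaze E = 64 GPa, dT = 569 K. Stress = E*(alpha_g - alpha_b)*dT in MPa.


Stress = 64*1000*(8.1e-06 - 8.6e-06)*569 = -18.2 MPa

-18.2


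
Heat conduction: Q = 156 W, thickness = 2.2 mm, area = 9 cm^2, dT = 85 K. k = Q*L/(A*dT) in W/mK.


k = 156*2.2/1000/(9/10000*85) = 4.49 W/mK

4.49


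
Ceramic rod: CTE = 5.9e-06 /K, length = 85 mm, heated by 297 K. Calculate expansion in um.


dL = 5.9e-06 * 85 * 297 * 1000 = 148.946 um

148.946


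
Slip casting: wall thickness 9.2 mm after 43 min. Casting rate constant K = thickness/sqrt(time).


K = 9.2 / sqrt(43) = 9.2 / 6.5574 = 1.403 mm/min^0.5

1.403


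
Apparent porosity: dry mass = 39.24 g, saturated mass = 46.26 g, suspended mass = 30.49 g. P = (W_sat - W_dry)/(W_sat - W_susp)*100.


P = (46.26 - 39.24) / (46.26 - 30.49) * 100 = 7.02 / 15.77 * 100 = 44.5%

44.5


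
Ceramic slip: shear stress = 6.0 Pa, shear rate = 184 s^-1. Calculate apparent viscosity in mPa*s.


eta = tau/gamma * 1000 = 6.0/184 * 1000 = 32.6 mPa*s

32.6


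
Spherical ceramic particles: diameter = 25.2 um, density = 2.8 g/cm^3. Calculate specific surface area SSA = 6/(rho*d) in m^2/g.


SSA = 6 / (2.8 * 25.2) = 0.085 m^2/g

0.085


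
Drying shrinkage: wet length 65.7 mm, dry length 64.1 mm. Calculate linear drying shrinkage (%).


DS = (65.7 - 64.1) / 65.7 * 100 = 2.44%

2.44


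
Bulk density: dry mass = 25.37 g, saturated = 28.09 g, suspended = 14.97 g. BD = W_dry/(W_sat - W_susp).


BD = 25.37 / (28.09 - 14.97) = 25.37 / 13.12 = 1.934 g/cm^3

1.934


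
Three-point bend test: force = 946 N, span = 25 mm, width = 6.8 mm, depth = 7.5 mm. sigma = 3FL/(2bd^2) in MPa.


sigma = 3*946*25/(2*6.8*7.5^2) = 92.7 MPa

92.7


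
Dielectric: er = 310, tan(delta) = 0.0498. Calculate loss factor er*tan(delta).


Loss = 310 * 0.0498 = 15.438

15.438


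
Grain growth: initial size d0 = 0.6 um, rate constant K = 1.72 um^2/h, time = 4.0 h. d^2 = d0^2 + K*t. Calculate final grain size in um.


d^2 = 0.6^2 + 1.72*4.0 = 7.24
d = sqrt(7.24) = 2.69 um

2.69


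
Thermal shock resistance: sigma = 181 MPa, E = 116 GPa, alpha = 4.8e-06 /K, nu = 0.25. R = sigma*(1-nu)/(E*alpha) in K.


R = 181*(1-0.25)/(116*1000*4.8e-06) = 244 K

244


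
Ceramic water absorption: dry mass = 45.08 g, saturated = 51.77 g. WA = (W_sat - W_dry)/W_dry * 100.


WA = (51.77 - 45.08) / 45.08 * 100 = 14.84%

14.84


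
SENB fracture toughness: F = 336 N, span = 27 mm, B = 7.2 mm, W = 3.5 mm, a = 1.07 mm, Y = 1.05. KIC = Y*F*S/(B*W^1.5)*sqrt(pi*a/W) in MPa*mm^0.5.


KIC = 1.05*336*27/(7.2*3.5^1.5)*sqrt(pi*1.07/3.5) = 198.01

198.01


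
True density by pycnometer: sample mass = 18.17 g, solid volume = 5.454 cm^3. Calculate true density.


TD = 18.17 / 5.454 = 3.331 g/cm^3

3.331


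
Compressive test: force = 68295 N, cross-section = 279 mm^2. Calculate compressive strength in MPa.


CS = 68295 / 279 = 244.8 MPa

244.8


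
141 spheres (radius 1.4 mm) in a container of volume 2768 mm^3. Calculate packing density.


V_sphere = 4/3*pi*1.4^3 = 11.494 mm^3
Total V = 141*11.494 = 1620.654 mm^3
PD = 1620.654 / 2768 = 0.585

0.585


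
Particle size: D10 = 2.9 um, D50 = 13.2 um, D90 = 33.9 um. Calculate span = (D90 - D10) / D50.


Span = (33.9 - 2.9) / 13.2 = 31.0 / 13.2 = 2.348

2.348


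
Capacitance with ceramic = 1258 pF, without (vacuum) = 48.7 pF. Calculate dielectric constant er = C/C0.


er = 1258 / 48.7 = 25.83

25.83


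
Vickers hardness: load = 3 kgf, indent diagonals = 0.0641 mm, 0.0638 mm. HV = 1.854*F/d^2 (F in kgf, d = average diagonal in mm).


d_avg = (0.0641+0.0638)/2 = 0.06395 mm
HV = 1.854*3/0.06395^2 = 1360

1360


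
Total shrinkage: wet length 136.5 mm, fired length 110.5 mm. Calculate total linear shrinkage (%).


TS = (136.5 - 110.5) / 136.5 * 100 = 19.05%

19.05


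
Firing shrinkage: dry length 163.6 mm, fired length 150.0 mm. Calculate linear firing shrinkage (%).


FS = (163.6 - 150.0) / 163.6 * 100 = 8.31%

8.31
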